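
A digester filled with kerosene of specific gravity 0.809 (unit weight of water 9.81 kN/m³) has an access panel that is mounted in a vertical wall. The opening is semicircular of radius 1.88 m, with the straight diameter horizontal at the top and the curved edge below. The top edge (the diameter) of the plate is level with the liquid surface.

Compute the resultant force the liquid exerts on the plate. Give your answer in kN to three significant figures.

γ = 0.809 × 9.81 = 7.93629 kN/m³.
The centroid of a semicircle lies 4r/(3π) = 0.797897 m from the diameter, here below the top edge, so the centroid depth is h_c = 0.797897 m.
A = πr²/2 = π × 1.88²/2 = 5.55182 m².
Resultant F = γ·h_c·A = 7.93629 × 0.797897 × 5.55182 = 35.156 kN.

F ≈ 35.2 kN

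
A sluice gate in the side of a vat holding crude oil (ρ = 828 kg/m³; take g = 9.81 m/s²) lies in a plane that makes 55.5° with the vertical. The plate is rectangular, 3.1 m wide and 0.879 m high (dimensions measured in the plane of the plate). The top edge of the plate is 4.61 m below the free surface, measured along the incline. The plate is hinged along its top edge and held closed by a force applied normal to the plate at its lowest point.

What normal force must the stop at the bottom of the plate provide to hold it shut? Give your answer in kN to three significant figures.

P ≈ 32.6 kN

γ = ρg = 828 × 9.81 / 1000 = 8.12268 kN/m³.
The plate makes 55.5° with the vertical, i.e. θ = 90° − 55.5° = 34.5° to the horizontal. Measuring y along the incline from the free-surface line, vertical depth h = y·sinθ with sinθ = 0.566406.
The centroid lies 0.879/2 = 0.4395 m below the top edge, so y_c = 4.61 + 0.4395 = 5.0495 m and h_c = 5.0495 × 0.566406 = 2.86007 m.
A = 3.1 × 0.879 = 2.7249 m².
Resultant F = γ·h_c·A = 8.12268 × 2.86007 × 2.7249 = 63.3033 kN.
I_c = b·h³/12 = 3.1 × 0.879³/12 = 0.175447 m⁴.
Centre of pressure: y_p = y_c + I_c/(y_c·A) = 5.0495 + 0.175447/(5.0495 × 2.7249) = 5.0495 + 0.0127511 = 5.06225 m along the plane.
The resultant acts 0.4395 + 0.0127511 = 0.452251 m (along the plate) below the hinge at the top edge, so the moment about the hinge is M = F × 0.452251 = 63.3033 × 0.452251 = 28.629 kN·m.
A normal force at the bottom, 0.879 m from the hinge, must supply this moment: P = 28.629/0.879 = 32.57 kN.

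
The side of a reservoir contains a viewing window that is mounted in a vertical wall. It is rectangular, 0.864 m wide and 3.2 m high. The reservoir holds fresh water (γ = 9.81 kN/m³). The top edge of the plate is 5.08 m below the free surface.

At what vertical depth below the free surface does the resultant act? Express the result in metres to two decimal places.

h_p = 6.81 m

γ = 9.81 kN/m³.
The centroid lies 3.2/2 = 1.6 m below the top edge, so the centroid depth is h_c = 5.08 + 1.6 = 6.68 m.
A = 0.864 × 3.2 = 2.7648 m².
Resultant F = γ·h_c·A = 9.81 × 6.68 × 2.7648 = 181.18 kN.
I_c = b·h³/12 = 0.864 × 3.2³/12 = 2.3593 m⁴.
Centre of pressure: y_p = y_c + I_c/(y_c·A) = 6.68 + 2.3593/(6.68 × 2.7648) = 6.68 + 0.127745 = 6.80774 m along the plane.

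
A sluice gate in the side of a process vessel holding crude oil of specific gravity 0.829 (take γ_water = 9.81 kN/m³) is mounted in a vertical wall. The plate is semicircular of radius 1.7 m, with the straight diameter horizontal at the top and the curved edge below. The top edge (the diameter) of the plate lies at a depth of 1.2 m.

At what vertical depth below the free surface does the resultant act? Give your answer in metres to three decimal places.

h_p = 2.027 m

γ = 0.829 × 9.81 = 8.13249 kN/m³.
The centroid of a semicircle lies 4r/(3π) = 0.721502 m from the diameter, here below the top edge, so the centroid depth is h_c = 1.2 + 0.721502 = 1.9215 m.
A = πr²/2 = π × 1.7²/2 = 4.5396 m².
Resultant F = γ·h_c·A = 8.13249 × 1.9215 × 4.5396 = 70.9384 kN.
I_c = (π/8 − 8/(9π))·r⁴ = 0.109757 × 1.7⁴ = 0.916701 m⁴.
Centre of pressure: y_p = y_c + I_c/(y_c·A) = 1.9215 + 0.916701/(1.9215 × 4.5396) = 1.9215 + 0.105092 = 2.02659 m along the plane.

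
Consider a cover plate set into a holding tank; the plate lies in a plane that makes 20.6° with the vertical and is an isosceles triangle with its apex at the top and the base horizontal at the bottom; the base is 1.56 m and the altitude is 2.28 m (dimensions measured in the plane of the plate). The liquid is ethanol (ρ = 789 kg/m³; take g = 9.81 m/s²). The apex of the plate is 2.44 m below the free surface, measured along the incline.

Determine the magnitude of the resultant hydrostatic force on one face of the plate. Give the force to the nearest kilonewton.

γ = ρg = 789 × 9.81 / 1000 = 7.74009 kN/m³.
The plate makes 20.6° with the vertical, i.e. θ = 90° − 20.6° = 69.4° to the horizontal. Measuring y along the incline from the free-surface line, vertical depth h = y·sinθ with sinθ = 0.936060.
With the apex up, the centroid sits 2h/3 = 2 × 2.28/3 = 1.52 m below the apex, so y_c = 2.44 + 1.52 = 3.96 m and h_c = 3.96 × 0.936060 = 3.7068 m.
A = ½ × 1.56 × 2.28 = 1.7784 m².
Resultant F = γ·h_c·A = 7.74009 × 3.7068 × 1.7784 = 51.024 kN.

F ≈ 51 kN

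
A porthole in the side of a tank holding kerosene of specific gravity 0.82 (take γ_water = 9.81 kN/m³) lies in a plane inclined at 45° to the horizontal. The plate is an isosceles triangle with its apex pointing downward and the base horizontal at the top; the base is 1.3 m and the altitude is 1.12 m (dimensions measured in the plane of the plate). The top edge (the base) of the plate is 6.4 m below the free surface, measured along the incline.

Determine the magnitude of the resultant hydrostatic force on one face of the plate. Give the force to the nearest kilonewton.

F ≈ 28 kN

γ = 0.82 × 9.81 = 8.0442 kN/m³.
Let θ = 45° be the plate's angle to the horizontal; measure y along the incline from where the plane meets the free surface. Vertical depth h = y·sinθ with sinθ = 0.707107.
With the apex down, the centroid sits h/3 = 1.12/3 = 0.373333 m below the base (the top edge), so y_c = 6.4 + 0.373333 = 6.77333 m and h_c = 6.77333 × 0.707107 = 4.78947 m.
A = ½ × 1.3 × 1.12 = 0.728 m².
Resultant F = γ·h_c·A = 8.0442 × 4.78947 × 0.728 = 28.048 kN.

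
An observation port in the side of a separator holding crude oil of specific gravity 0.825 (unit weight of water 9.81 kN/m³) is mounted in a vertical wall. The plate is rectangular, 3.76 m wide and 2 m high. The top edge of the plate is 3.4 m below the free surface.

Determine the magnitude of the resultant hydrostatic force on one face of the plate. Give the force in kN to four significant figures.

γ = 0.825 × 9.81 = 8.09325 kN/m³.
The centroid lies 2/2 = 1 m below the top edge, so the centroid depth is h_c = 3.4 + 1 = 4.4 m.
A = 3.76 × 2 = 7.52 m².
Resultant F = γ·h_c·A = 8.09325 × 4.4 × 7.52 = 267.789 kN.

F ≈ 267.8 kN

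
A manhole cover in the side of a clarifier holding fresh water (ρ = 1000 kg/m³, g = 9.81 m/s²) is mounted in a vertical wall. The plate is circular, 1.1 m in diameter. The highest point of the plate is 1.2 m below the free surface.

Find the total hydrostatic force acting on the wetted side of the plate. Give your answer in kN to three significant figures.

γ = ρg = 1000 × 9.81 = 9810 N/m³ = 9.81 kN/m³.
The centroid is at the centre, 0.55 m below the top of the plate, so the centroid depth is h_c = 1.2 + 0.55 = 1.75 m.
A = π(0.55)² = 0.950332 m².
Resultant F = γ·h_c·A = 9.81 × 1.75 × 0.950332 = 16.3148 kN.

F ≈ 16.3 kN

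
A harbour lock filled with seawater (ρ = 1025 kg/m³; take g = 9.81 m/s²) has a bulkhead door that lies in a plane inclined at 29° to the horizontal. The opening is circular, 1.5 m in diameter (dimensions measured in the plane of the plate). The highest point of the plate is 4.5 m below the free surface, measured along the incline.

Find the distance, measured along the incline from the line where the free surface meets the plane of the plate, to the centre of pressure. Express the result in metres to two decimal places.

y_p = 5.28 m

γ = ρg = 1025 × 9.81 / 1000 = 10.05525 kN/m³.
Let θ = 29° be the plate's angle to the horizontal; measure y along the incline from where the plane meets the free surface. Vertical depth h = y·sinθ with sinθ = 0.484810.
The centroid is at the centre, 0.75 m below the top of the plate, so y_c = 4.5 + 0.75 = 5.25 m and h_c = 5.25 × 0.484810 = 2.54525 m.
A = π(0.75)² = 1.76715 m².
Resultant F = γ·h_c·A = 10.05525 × 2.54525 × 1.76715 = 45.2269 kN.
I_c = πr⁴/4 = π × 0.75⁴/4 = 0.248505 m⁴.
Centre of pressure: y_p = y_c + I_c/(y_c·A) = 5.25 + 0.248505/(5.25 × 1.76715) = 5.25 + 0.0267857 = 5.27679 m along the plane.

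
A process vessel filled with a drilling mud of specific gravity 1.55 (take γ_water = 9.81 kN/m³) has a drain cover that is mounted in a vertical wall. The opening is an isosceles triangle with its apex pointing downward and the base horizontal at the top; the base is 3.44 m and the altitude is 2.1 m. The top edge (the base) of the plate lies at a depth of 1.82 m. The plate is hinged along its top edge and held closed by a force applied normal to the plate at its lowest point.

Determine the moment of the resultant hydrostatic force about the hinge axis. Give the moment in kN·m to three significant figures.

γ = 1.55 × 9.81 = 15.2055 kN/m³.
With the apex down, the centroid sits h/3 = 2.1/3 = 0.7 m below the base (the top edge), so the centroid depth is h_c = 1.82 + 0.7 = 2.52 m.
A = ½ × 3.44 × 2.1 = 3.612 m².
Resultant F = γ·h_c·A = 15.2055 × 2.52 × 3.612 = 138.404 kN.
I_c = b·h³/36 = 3.44 × 2.1³/36 = 0.88494 m⁴.
Centre of pressure: y_p = y_c + I_c/(y_c·A) = 2.52 + 0.88494/(2.52 × 3.612) = 2.52 + 0.0972222 = 2.61722 m along the plane.
The resultant acts 0.7 + 0.0972222 = 0.797222 m (along the plate) below the hinge at the top edge, so the moment about the hinge is M = F × 0.797222 = 138.404 × 0.797222 = 110.339 kN·m.

M ≈ 110 kN·m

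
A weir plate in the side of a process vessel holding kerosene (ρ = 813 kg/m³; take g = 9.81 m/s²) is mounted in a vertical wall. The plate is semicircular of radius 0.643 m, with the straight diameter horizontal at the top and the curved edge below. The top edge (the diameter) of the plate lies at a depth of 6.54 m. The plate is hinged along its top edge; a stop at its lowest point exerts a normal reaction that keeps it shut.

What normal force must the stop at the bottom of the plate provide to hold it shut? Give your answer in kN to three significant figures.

P ≈ 15.2 kN

γ = ρg = 813 × 9.81 / 1000 = 7.97553 kN/m³.
The centroid of a semicircle lies 4r/(3π) = 0.272898 m from the diameter, here below the top edge, so the centroid depth is h_c = 6.54 + 0.272898 = 6.8129 m.
A = πr²/2 = π × 0.643²/2 = 0.649444 m².
Resultant F = γ·h_c·A = 7.97553 × 6.8129 × 0.649444 = 35.2885 kN.
I_c = (π/8 − 8/(9π))·r⁴ = 0.109757 × 0.643⁴ = 0.0187619 m⁴.
Centre of pressure: y_p = y_c + I_c/(y_c·A) = 6.8129 + 0.0187619/(6.8129 × 0.649444) = 6.8129 + 0.00424036 = 6.81714 m along the plane.
The resultant acts 0.272898 + 0.00424036 = 0.277138 m (along the plate) below the hinge at the top edge, so the moment about the hinge is M = F × 0.277138 = 35.2885 × 0.277138 = 9.77978 kN·m.
A normal force at the bottom, 0.643 m from the hinge, must supply this moment: P = 9.77978/0.643 = 15.2096 kN.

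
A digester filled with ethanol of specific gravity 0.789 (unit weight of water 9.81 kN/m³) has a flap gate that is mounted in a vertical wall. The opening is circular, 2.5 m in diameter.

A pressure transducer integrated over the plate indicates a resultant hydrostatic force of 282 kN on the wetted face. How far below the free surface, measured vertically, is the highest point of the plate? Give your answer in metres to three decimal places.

d_top ≈ 6.172 m

γ = 0.789 × 9.81 = 7.74009 kN/m³.
A = π(1.25)² = 4.90874 m².
From F = γ·h_c·A, the centroid depth is h_c = 282/(7.74009 × 4.90874) = 7.42221 m.
The centroid is at the centre, 1.25 m below the top of the plate, so the highest point sits at h_top = 7.42221 − 1.25 = 6.17221 m below the surface.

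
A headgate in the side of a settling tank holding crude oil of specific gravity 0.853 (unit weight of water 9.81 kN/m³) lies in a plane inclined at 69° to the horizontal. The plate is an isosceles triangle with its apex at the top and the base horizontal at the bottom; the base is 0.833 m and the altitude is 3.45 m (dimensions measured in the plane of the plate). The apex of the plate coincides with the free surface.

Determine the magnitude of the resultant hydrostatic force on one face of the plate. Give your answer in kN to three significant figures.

F ≈ 25.8 kN

γ = 0.853 × 9.81 = 8.36793 kN/m³.
Let θ = 69° be the plate's angle to the horizontal; measure y along the incline from where the plane meets the free surface. Vertical depth h = y·sinθ with sinθ = 0.933580.
With the apex up, the centroid sits 2h/3 = 2 × 3.45/3 = 2.3 m below the apex, so y_c = 2.3 m and h_c = 2.3 × 0.933580 = 2.14723 m.
A = ½ × 0.833 × 3.45 = 1.43693 m².
Resultant F = γ·h_c·A = 8.36793 × 2.14723 × 1.43693 = 25.8186 kN.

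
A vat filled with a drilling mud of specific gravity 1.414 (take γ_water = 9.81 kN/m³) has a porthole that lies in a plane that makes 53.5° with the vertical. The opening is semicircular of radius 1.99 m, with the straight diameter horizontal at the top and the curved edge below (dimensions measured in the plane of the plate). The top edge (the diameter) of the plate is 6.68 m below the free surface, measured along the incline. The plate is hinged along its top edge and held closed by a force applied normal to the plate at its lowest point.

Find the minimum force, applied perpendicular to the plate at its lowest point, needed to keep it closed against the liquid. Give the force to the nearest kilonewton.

P ≈ 171 kN

γ = 1.414 × 9.81 = 13.87134 kN/m³.
The plate makes 53.5° with the vertical, i.e. θ = 90° − 53.5° = 36.5° to the horizontal. Measuring y along the incline from the free-surface line, vertical depth h = y·sinθ with sinθ = 0.594823.
The centroid of a semicircle lies 4r/(3π) = 0.844582 m from the diameter, here below the top edge, so y_c = 6.68 + 0.844582 = 7.52458 m and h_c = 7.52458 × 0.594823 = 4.47579 m.
A = πr²/2 = π × 1.99²/2 = 6.22051 m².
Resultant F = γ·h_c·A = 13.87134 × 4.47579 × 6.22051 = 386.202 kN.
I_c = (π/8 − 8/(9π))·r⁴ = 0.109757 × 1.99⁴ = 1.72125 m⁴.
Centre of pressure: y_p = y_c + I_c/(y_c·A) = 7.52458 + 1.72125/(7.52458 × 6.22051) = 7.52458 + 0.0367736 = 7.56135 m along the plane.
The resultant acts 0.844582 + 0.0367736 = 0.881356 m (along the plate) below the hinge at the top edge, so the moment about the hinge is M = F × 0.881356 = 386.202 × 0.881356 = 340.381 kN·m.
A normal force at the bottom, 1.99 m from the hinge, must supply this moment: P = 340.381/1.99 = 171.046 kN.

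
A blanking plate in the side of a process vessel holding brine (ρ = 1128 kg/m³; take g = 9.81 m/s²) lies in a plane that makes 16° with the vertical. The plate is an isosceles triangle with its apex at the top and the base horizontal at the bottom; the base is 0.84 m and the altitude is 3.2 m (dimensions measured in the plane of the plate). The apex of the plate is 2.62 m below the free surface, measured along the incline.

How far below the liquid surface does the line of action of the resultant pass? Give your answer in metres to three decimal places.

γ = ρg = 1128 × 9.81 / 1000 = 11.06568 kN/m³.
The plate makes 16° with the vertical, i.e. θ = 90° − 16° = 74° to the horizontal. Measuring y along the incline from the free-surface line, vertical depth h = y·sinθ with sinθ = 0.961262.
With the apex up, the centroid sits 2h/3 = 2 × 3.2/3 = 2.13333 m below the apex, so y_c = 2.62 + 2.13333 = 4.75333 m and h_c = 4.75333 × 0.961262 = 4.5692 m.
A = ½ × 0.84 × 3.2 = 1.344 m².
Resultant F = γ·h_c·A = 11.06568 × 4.5692 × 1.344 = 67.9544 kN.
I_c = b·h³/36 = 0.84 × 3.2³/36 = 0.764587 m⁴.
Centre of pressure: y_p = y_c + I_c/(y_c·A) = 4.75333 + 0.764587/(4.75333 × 1.344) = 4.75333 + 0.119682 = 4.87301 m along the plane.
Vertically, h_p = y_p·sinθ = 4.87301 × 0.961262 = 4.68424 m.

h_p = 4.684 m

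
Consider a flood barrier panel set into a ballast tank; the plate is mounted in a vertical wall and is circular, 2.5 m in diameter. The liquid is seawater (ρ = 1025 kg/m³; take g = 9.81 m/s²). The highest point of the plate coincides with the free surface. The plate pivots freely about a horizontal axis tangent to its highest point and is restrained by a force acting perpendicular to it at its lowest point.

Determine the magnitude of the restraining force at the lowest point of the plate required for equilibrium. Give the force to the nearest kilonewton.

γ = ρg = 1025 × 9.81 / 1000 = 10.05525 kN/m³.
The centroid is at the centre, 1.25 m below the top of the plate, so the centroid depth is h_c = 1.25 m.
A = π(1.25)² = 4.90874 m².
Resultant F = γ·h_c·A = 10.05525 × 1.25 × 4.90874 = 61.6983 kN.
I_c = πr⁴/4 = π × 1.25⁴/4 = 1.91748 m⁴.
Centre of pressure: y_p = y_c + I_c/(y_c·A) = 1.25 + 1.91748/(1.25 × 4.90874) = 1.25 + 0.312501 = 1.5625 m along the plane.
The resultant acts 1.25 + 0.312501 = 1.5625 m (along the plate) below the hinge at the top edge, so the moment about the hinge is M = F × 1.5625 = 61.6983 × 1.5625 = 96.4036 kN·m.
A normal force at the bottom, 2.5 m from the hinge, must supply this moment: P = 96.4036/2.5 = 38.5614 kN.

P ≈ 39 kN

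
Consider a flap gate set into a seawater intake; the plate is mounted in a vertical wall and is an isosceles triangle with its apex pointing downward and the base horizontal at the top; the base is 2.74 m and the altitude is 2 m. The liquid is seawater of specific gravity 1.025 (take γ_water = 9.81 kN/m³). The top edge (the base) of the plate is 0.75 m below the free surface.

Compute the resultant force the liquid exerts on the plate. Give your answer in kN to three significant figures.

γ = 1.025 × 9.81 = 10.05525 kN/m³.
With the apex down, the centroid sits h/3 = 2/3 = 0.666667 m below the base (the top edge), so the centroid depth is h_c = 0.75 + 0.666667 = 1.41667 m.
A = ½ × 2.74 × 2 = 2.74 m².
Resultant F = γ·h_c·A = 10.05525 × 1.41667 × 2.74 = 39.0312 kN.

F ≈ 39.0 kN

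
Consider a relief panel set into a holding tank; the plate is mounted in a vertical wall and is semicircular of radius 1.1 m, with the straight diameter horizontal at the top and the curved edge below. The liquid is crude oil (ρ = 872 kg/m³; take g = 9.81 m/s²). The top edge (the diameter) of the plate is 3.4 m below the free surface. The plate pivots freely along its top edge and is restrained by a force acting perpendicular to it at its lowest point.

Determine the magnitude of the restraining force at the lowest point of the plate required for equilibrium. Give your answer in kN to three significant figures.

γ = ρg = 872 × 9.81 / 1000 = 8.55432 kN/m³.
The centroid of a semicircle lies 4r/(3π) = 0.466854 m from the diameter, here below the top edge, so the centroid depth is h_c = 3.4 + 0.466854 = 3.86685 m.
A = πr²/2 = π × 1.1²/2 = 1.90066 m².
Resultant F = γ·h_c·A = 8.55432 × 3.86685 × 1.90066 = 62.8705 kN.
I_c = (π/8 − 8/(9π))·r⁴ = 0.109757 × 1.1⁴ = 0.160695 m⁴.
Centre of pressure: y_p = y_c + I_c/(y_c·A) = 3.86685 + 0.160695/(3.86685 × 1.90066) = 3.86685 + 0.0218646 = 3.88871 m along the plane.
The resultant acts 0.466854 + 0.0218646 = 0.488719 m (along the plate) below the hinge at the top edge, so the moment about the hinge is M = F × 0.488719 = 62.8705 × 0.488719 = 30.726 kN·m.
A normal force at the bottom, 1.1 m from the hinge, must supply this moment: P = 30.726/1.1 = 27.9327 kN.

P ≈ 27.9 kN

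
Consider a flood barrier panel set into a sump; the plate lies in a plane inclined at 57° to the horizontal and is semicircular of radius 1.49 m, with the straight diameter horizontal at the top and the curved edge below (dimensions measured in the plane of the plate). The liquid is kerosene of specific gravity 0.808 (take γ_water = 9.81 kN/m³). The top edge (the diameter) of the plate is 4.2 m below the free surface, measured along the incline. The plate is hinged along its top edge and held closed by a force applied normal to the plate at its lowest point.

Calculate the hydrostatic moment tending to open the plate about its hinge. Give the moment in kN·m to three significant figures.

M ≈ 74.4 kN·m

γ = 0.808 × 9.81 = 7.92648 kN/m³.
Let θ = 57° be the plate's angle to the horizontal; measure y along the incline from where the plane meets the free surface. Vertical depth h = y·sinθ with sinθ = 0.838671.
The centroid of a semicircle lies 4r/(3π) = 0.632376 m from the diameter, here below the top edge, so y_c = 4.2 + 0.632376 = 4.83238 m and h_c = 4.83238 × 0.838671 = 4.05278 m.
A = πr²/2 = π × 1.49²/2 = 3.48732 m².
Resultant F = γ·h_c·A = 7.92648 × 4.05278 × 3.48732 = 112.028 kN.
I_c = (π/8 − 8/(9π))·r⁴ = 0.109757 × 1.49⁴ = 0.540975 m⁴.
Centre of pressure: y_p = y_c + I_c/(y_c·A) = 4.83238 + 0.540975/(4.83238 × 3.48732) = 4.83238 + 0.0321014 = 4.86448 m along the plane.
The resultant acts 0.632376 + 0.0321014 = 0.664477 m (along the plate) below the hinge at the top edge, so the moment about the hinge is M = F × 0.664477 = 112.028 × 0.664477 = 74.44 kN·m.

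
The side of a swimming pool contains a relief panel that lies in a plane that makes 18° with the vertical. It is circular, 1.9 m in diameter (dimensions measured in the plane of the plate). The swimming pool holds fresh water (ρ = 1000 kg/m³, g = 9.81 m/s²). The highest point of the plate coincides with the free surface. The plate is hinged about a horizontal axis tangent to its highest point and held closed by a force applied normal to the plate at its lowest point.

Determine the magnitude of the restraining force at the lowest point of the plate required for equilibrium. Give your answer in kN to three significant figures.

γ = ρg = 1000 × 9.81 = 9810 N/m³ = 9.81 kN/m³.
The plate makes 18° with the vertical, i.e. θ = 90° − 18° = 72° to the horizontal. Measuring y along the incline from the free-surface line, vertical depth h = y·sinθ with sinθ = 0.951057.
The centroid is at the centre, 0.95 m below the top of the plate, so y_c = 0.95 m and h_c = 0.95 × 0.951057 = 0.903504 m.
A = π(0.95)² = 2.83529 m².
Resultant F = γ·h_c·A = 9.81 × 0.903504 × 2.83529 = 25.1302 kN.
I_c = πr⁴/4 = π × 0.95⁴/4 = 0.639712 m⁴.
Centre of pressure: y_p = y_c + I_c/(y_c·A) = 0.95 + 0.639712/(0.95 × 2.83529) = 0.95 + 0.2375 = 1.1875 m along the plane.
The resultant acts 0.95 + 0.2375 = 1.1875 m (along the plate) below the hinge at the top edge, so the moment about the hinge is M = F × 1.1875 = 25.1302 × 1.1875 = 29.8421 kN·m.
A normal force at the bottom, 1.9 m from the hinge, must supply this moment: P = 29.8421/1.9 = 15.7064 kN.

P ≈ 15.7 kN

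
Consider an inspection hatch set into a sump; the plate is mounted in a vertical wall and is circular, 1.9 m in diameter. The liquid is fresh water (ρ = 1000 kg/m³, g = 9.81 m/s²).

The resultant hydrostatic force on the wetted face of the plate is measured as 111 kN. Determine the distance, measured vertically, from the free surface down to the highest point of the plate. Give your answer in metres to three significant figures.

d_top ≈ 3.04 m

γ = ρg = 1000 × 9.81 = 9810 N/m³ = 9.81 kN/m³.
A = π(0.95)² = 2.83529 m².
From F = γ·h_c·A, the centroid depth is h_c = 111/(9.81 × 2.83529) = 3.99077 m.
The centroid is at the centre, 0.95 m below the top of the plate, so the highest point sits at h_top = 3.99077 − 0.95 = 3.04077 m below the surface.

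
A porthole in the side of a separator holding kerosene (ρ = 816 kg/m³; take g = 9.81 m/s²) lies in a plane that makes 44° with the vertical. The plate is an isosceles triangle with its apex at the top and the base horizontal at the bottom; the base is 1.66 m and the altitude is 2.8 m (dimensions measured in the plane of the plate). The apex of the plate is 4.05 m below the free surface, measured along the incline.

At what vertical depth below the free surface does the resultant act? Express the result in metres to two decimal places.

γ = ρg = 816 × 9.81 / 1000 = 8.00496 kN/m³.
The plate makes 44° with the vertical, i.e. θ = 90° − 44° = 46° to the horizontal. Measuring y along the incline from the free-surface line, vertical depth h = y·sinθ with sinθ = 0.719340.
With the apex up, the centroid sits 2h/3 = 2 × 2.8/3 = 1.86667 m below the apex, so y_c = 4.05 + 1.86667 = 5.91667 m and h_c = 5.91667 × 0.719340 = 4.2561 m.
A = ½ × 1.66 × 2.8 = 2.324 m².
Resultant F = γ·h_c·A = 8.00496 × 4.2561 × 2.324 = 79.1785 kN.
I_c = b·h³/36 = 1.66 × 2.8³/36 = 1.01223 m⁴.
Centre of pressure: y_p = y_c + I_c/(y_c·A) = 5.91667 + 1.01223/(5.91667 × 2.324) = 5.91667 + 0.0736149 = 5.99028 m along the plane.
Vertically, h_p = y_p·sinθ = 5.99028 × 0.719340 = 4.30905 m.

h_p = 4.31 m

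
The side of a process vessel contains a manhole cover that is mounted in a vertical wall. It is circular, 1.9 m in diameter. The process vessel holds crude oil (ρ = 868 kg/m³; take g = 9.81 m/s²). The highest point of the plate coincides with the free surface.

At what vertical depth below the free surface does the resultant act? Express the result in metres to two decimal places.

γ = ρg = 868 × 9.81 / 1000 = 8.51508 kN/m³.
The centroid is at the centre, 0.95 m below the top of the plate, so the centroid depth is h_c = 0.95 m.
A = π(0.95)² = 2.83529 m².
Resultant F = γ·h_c·A = 8.51508 × 0.95 × 2.83529 = 22.9356 kN.
I_c = πr⁴/4 = π × 0.95⁴/4 = 0.639712 m⁴.
Centre of pressure: y_p = y_c + I_c/(y_c·A) = 0.95 + 0.639712/(0.95 × 2.83529) = 0.95 + 0.2375 = 1.1875 m along the plane.

h_p = 1.19 m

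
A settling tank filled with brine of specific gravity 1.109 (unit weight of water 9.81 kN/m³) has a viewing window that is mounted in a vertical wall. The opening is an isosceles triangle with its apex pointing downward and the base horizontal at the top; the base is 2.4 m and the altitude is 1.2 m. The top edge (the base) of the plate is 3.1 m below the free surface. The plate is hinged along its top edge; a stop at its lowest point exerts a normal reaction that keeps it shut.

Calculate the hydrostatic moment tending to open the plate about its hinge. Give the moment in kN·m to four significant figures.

γ = 1.109 × 9.81 = 10.87929 kN/m³.
With the apex down, the centroid sits h/3 = 1.2/3 = 0.4 m below the base (the top edge), so the centroid depth is h_c = 3.1 + 0.4 = 3.5 m.
A = ½ × 2.4 × 1.2 = 1.44 m².
Resultant F = γ·h_c·A = 10.87929 × 3.5 × 1.44 = 54.8316 kN.
I_c = b·h³/36 = 2.4 × 1.2³/36 = 0.1152 m⁴.
Centre of pressure: y_p = y_c + I_c/(y_c·A) = 3.5 + 0.1152/(3.5 × 1.44) = 3.5 + 0.0228571 = 3.52286 m along the plane.
The resultant acts 0.4 + 0.0228571 = 0.422857 m (along the plate) below the hinge at the top edge, so the moment about the hinge is M = F × 0.422857 = 54.8316 × 0.422857 = 23.1859 kN·m.

M ≈ 23.19 kN·m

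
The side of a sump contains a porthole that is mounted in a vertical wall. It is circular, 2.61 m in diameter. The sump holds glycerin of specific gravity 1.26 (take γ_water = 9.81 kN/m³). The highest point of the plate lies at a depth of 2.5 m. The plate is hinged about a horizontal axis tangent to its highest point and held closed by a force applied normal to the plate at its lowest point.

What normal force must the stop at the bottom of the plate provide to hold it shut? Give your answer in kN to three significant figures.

γ = 1.26 × 9.81 = 12.3606 kN/m³.
The centroid is at the centre, 1.305 m below the top of the plate, so the centroid depth is h_c = 2.5 + 1.305 = 3.805 m.
A = π(1.305)² = 5.35021 m².
Resultant F = γ·h_c·A = 12.3606 × 3.805 × 5.35021 = 251.632 kN.
I_c = πr⁴/4 = π × 1.305⁴/4 = 2.27789 m⁴.
Centre of pressure: y_p = y_c + I_c/(y_c·A) = 3.805 + 2.27789/(3.805 × 5.35021) = 3.805 + 0.111894 = 3.91689 m along the plane.
The resultant acts 1.305 + 0.111894 = 1.41689 m (along the plate) below the hinge at the top edge, so the moment about the hinge is M = F × 1.41689 = 251.632 × 1.41689 = 356.535 kN·m.
A normal force at the bottom, 2.61 m from the hinge, must supply this moment: P = 356.535/2.61 = 136.603 kN.

P ≈ 137 kN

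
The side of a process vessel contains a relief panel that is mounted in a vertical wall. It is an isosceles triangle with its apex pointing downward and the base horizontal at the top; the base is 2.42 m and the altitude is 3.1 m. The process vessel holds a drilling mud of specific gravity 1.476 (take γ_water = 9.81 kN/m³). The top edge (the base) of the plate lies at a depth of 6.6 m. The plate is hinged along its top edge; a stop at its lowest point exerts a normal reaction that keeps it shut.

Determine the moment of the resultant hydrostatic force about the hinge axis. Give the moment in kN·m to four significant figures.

γ = 1.476 × 9.81 = 14.47956 kN/m³.
With the apex down, the centroid sits h/3 = 3.1/3 = 1.03333 m below the base (the top edge), so the centroid depth is h_c = 6.6 + 1.03333 = 7.63333 m.
A = ½ × 2.42 × 3.1 = 3.751 m².
Resultant F = γ·h_c·A = 14.47956 × 7.63333 × 3.751 = 414.588 kN.
I_c = b·h³/36 = 2.42 × 3.1³/36 = 2.00262 m⁴.
Centre of pressure: y_p = y_c + I_c/(y_c·A) = 7.63333 + 2.00262/(7.63333 × 3.751) = 7.63333 + 0.0699419 = 7.70327 m along the plane.
The resultant acts 1.03333 + 0.0699419 = 1.10327 m (along the plate) below the hinge at the top edge, so the moment about the hinge is M = F × 1.10327 = 414.588 × 1.10327 = 457.403 kN·m.

M ≈ 457.4 kN·m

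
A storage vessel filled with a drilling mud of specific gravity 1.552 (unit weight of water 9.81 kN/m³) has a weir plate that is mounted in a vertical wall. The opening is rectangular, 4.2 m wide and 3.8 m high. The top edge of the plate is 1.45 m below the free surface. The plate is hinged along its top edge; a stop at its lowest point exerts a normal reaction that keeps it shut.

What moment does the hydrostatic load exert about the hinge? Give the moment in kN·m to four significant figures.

γ = 1.552 × 9.81 = 15.22512 kN/m³.
The centroid lies 3.8/2 = 1.9 m below the top edge, so the centroid depth is h_c = 1.45 + 1.9 = 3.35 m.
A = 4.2 × 3.8 = 15.96 m².
Resultant F = γ·h_c·A = 15.22512 × 3.35 × 15.96 = 814.026 kN.
I_c = b·h³/12 = 4.2 × 3.8³/12 = 19.2052 m⁴.
Centre of pressure: y_p = y_c + I_c/(y_c·A) = 3.35 + 19.2052/(3.35 × 15.96) = 3.35 + 0.359204 = 3.7092 m along the plane.
The resultant acts 1.9 + 0.359204 = 2.2592 m (along the plate) below the hinge at the top edge, so the moment about the hinge is M = F × 2.2592 = 814.026 × 2.2592 = 1839.05 kN·m.

M ≈ 1839 kN·m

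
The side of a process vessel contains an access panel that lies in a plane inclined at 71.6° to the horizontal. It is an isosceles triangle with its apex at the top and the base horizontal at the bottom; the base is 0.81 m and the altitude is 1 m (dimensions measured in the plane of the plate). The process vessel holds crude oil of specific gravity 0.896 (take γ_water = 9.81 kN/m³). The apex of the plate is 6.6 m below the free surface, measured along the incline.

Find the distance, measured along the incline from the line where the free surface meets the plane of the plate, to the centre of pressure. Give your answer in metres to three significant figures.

y_p = 7.27 m

γ = 0.896 × 9.81 = 8.78976 kN/m³.
Let θ = 71.6° be the plate's angle to the horizontal; measure y along the incline from where the plane meets the free surface. Vertical depth h = y·sinθ with sinθ = 0.948876.
With the apex up, the centroid sits 2h/3 = 2 × 1/3 = 0.666667 m below the apex, so y_c = 6.6 + 0.666667 = 7.26667 m and h_c = 7.26667 × 0.948876 = 6.89517 m.
A = ½ × 0.81 × 1 = 0.405 m².
Resultant F = γ·h_c·A = 8.78976 × 6.89517 × 0.405 = 24.5458 kN.
I_c = b·h³/36 = 0.81 × 1³/36 = 0.0225 m⁴.
Centre of pressure: y_p = y_c + I_c/(y_c·A) = 7.26667 + 0.0225/(7.26667 × 0.405) = 7.26667 + 0.00764526 = 7.27432 m along the plane.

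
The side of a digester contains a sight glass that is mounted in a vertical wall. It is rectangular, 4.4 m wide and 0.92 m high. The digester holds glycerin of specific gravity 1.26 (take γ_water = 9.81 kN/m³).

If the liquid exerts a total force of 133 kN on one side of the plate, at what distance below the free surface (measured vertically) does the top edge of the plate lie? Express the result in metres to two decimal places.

d_top ≈ 2.20 m

γ = 1.26 × 9.81 = 12.3606 kN/m³.
A = 4.4 × 0.92 = 4.048 m².
From F = γ·h_c·A, the centroid depth is h_c = 133/(12.3606 × 4.048) = 2.6581 m.
The centroid lies 0.92/2 = 0.46 m below the top edge, so the top edge sits at h_top = 2.6581 − 0.46 = 2.1981 m below the surface.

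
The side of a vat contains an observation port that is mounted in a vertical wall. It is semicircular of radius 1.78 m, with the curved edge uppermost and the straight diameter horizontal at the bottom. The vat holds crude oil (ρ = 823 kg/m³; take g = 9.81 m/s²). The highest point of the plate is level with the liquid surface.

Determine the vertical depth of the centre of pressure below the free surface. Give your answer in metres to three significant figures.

h_p = 1.24 m

γ = ρg = 823 × 9.81 / 1000 = 8.07363 kN/m³.
The centroid lies 4r/(3π) = 0.755455 m above the diameter, so r − 4r/(3π) = 1.78 − 0.755455 = 1.02455 m below the topmost point, so the centroid depth is h_c = 1.02455 m.
A = πr²/2 = π × 1.78²/2 = 4.97691 m².
Resultant F = γ·h_c·A = 8.07363 × 1.02455 × 4.97691 = 41.1682 kN.
I_c = (π/8 − 8/(9π))·r⁴ = 0.109757 × 1.78⁴ = 1.10182 m⁴.
Centre of pressure: y_p = y_c + I_c/(y_c·A) = 1.02455 + 1.10182/(1.02455 × 4.97691) = 1.02455 + 0.216082 = 1.24063 m along the plane.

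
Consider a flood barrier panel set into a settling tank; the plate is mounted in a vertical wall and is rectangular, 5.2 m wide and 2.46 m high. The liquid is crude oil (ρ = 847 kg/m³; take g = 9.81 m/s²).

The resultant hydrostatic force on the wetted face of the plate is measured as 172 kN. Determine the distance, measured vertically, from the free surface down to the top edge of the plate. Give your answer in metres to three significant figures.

d_top ≈ 0.388 m

γ = ρg = 847 × 9.81 / 1000 = 8.30907 kN/m³.
A = 5.2 × 2.46 = 12.792 m².
From F = γ·h_c·A, the centroid depth is h_c = 172/(8.30907 × 12.792) = 1.61822 m.
The centroid lies 2.46/2 = 1.23 m below the top edge, so the top edge sits at h_top = 1.61822 − 1.23 = 0.38822 m below the surface.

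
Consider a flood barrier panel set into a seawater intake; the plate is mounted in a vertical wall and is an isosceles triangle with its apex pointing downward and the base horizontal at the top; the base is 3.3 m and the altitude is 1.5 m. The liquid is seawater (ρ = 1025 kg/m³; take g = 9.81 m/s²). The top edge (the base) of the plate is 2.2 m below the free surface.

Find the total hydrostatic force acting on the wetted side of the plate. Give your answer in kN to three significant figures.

γ = ρg = 1025 × 9.81 / 1000 = 10.05525 kN/m³.
With the apex down, the centroid sits h/3 = 1.5/3 = 0.5 m below the base (the top edge), so the centroid depth is h_c = 2.2 + 0.5 = 2.7 m.
A = ½ × 3.3 × 1.5 = 2.475 m².
Resultant F = γ·h_c·A = 10.05525 × 2.7 × 2.475 = 67.1942 kN.

F ≈ 67.2 kN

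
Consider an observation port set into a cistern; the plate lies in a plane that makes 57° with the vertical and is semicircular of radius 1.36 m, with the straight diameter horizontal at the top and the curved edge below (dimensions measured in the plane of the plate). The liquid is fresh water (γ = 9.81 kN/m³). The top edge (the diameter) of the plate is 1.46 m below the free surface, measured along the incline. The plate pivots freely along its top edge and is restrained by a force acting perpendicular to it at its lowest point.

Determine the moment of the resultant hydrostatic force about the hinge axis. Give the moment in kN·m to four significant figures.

γ = 9.81 kN/m³.
The plate makes 57° with the vertical, i.e. θ = 90° − 57° = 33° to the horizontal. Measuring y along the incline from the free-surface line, vertical depth h = y·sinθ with sinθ = 0.544639.
The centroid of a semicircle lies 4r/(3π) = 0.577202 m from the diameter, here below the top edge, so y_c = 1.46 + 0.577202 = 2.0372 m and h_c = 2.0372 × 0.544639 = 1.10954 m.
A = πr²/2 = π × 1.36²/2 = 2.90534 m².
Resultant F = γ·h_c·A = 9.81 × 1.10954 × 2.90534 = 31.6234 kN.
I_c = (π/8 − 8/(9π))·r⁴ = 0.109757 × 1.36⁴ = 0.375481 m⁴.
Centre of pressure: y_p = y_c + I_c/(y_c·A) = 2.0372 + 0.375481/(2.0372 × 2.90534) = 2.0372 + 0.0634391 = 2.10064 m along the plane.
The resultant acts 0.577202 + 0.0634391 = 0.640641 m (along the plate) below the hinge at the top edge, so the moment about the hinge is M = F × 0.640641 = 31.6234 × 0.640641 = 20.2592 kN·m.

M ≈ 20.26 kN·m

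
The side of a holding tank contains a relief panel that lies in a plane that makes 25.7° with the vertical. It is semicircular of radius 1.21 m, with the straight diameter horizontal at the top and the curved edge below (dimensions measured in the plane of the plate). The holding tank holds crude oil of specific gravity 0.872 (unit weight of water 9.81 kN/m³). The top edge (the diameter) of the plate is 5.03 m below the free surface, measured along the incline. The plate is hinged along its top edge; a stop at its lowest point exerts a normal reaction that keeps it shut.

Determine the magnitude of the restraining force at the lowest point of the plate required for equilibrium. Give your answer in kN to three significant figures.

P ≈ 43.2 kN

γ = 0.872 × 9.81 = 8.55432 kN/m³.
The plate makes 25.7° with the vertical, i.e. θ = 90° − 25.7° = 64.3° to the horizontal. Measuring y along the incline from the free-surface line, vertical depth h = y·sinθ with sinθ = 0.901077.
The centroid of a semicircle lies 4r/(3π) = 0.51354 m from the diameter, here below the top edge, so y_c = 5.03 + 0.51354 = 5.54354 m and h_c = 5.54354 × 0.901077 = 4.99516 m.
A = πr²/2 = π × 1.21²/2 = 2.2998 m².
Resultant F = γ·h_c·A = 8.55432 × 4.99516 × 2.2998 = 98.2709 kN.
I_c = (π/8 − 8/(9π))·r⁴ = 0.109757 × 1.21⁴ = 0.235274 m⁴.
Centre of pressure: y_p = y_c + I_c/(y_c·A) = 5.54354 + 0.235274/(5.54354 × 2.2998) = 5.54354 + 0.0184543 = 5.56199 m along the plane.
The resultant acts 0.51354 + 0.0184543 = 0.531994 m (along the plate) below the hinge at the top edge, so the moment about the hinge is M = F × 0.531994 = 98.2709 × 0.531994 = 52.2795 kN·m.
A normal force at the bottom, 1.21 m from the hinge, must supply this moment: P = 52.2795/1.21 = 43.2062 kN.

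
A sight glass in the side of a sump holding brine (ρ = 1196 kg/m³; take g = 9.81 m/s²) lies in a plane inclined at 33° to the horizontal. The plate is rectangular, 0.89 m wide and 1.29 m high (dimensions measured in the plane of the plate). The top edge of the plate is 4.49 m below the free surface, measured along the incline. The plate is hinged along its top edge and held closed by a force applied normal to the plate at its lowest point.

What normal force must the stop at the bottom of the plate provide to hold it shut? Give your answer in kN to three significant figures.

γ = ρg = 1196 × 9.81 / 1000 = 11.73276 kN/m³.
Let θ = 33° be the plate's angle to the horizontal; measure y along the incline from where the plane meets the free surface. Vertical depth h = y·sinθ with sinθ = 0.544639.
The centroid lies 1.29/2 = 0.645 m below the top edge, so y_c = 4.49 + 0.645 = 5.135 m and h_c = 5.135 × 0.544639 = 2.79672 m.
A = 0.89 × 1.29 = 1.1481 m².
Resultant F = γ·h_c·A = 11.73276 × 2.79672 × 1.1481 = 37.6729 kN.
I_c = b·h³/12 = 0.89 × 1.29³/12 = 0.159213 m⁴.
Centre of pressure: y_p = y_c + I_c/(y_c·A) = 5.135 + 0.159213/(5.135 × 1.1481) = 5.135 + 0.0270059 = 5.16201 m along the plane.
The resultant acts 0.645 + 0.0270059 = 0.672006 m (along the plate) below the hinge at the top edge, so the moment about the hinge is M = F × 0.672006 = 37.6729 × 0.672006 = 25.3164 kN·m.
A normal force at the bottom, 1.29 m from the hinge, must supply this moment: P = 25.3164/1.29 = 19.6251 kN.

P ≈ 19.6 kN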